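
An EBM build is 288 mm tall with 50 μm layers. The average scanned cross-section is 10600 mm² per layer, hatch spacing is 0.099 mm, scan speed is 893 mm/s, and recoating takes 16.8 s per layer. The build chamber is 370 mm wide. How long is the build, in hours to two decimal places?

Layer count = ceil(288 / 0.05) = 5760.
Scan path per layer = 10600 / 0.099, so 107070.7 mm.
Beam time per layer = 107070.7 / 893, so 119.9 s.
Time per layer = 119.9 + 16.8, so 136.7 s.
Total: 5760 × 136.7 s = 787392 s → 218.72 hours.

218.72 hours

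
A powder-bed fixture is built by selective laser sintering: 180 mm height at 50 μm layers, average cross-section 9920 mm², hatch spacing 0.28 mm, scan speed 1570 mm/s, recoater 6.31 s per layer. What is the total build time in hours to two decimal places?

Layers = ⌈180/0.05⌉ = 3600.
Per-layer scan distance: 9920 / 0.28 → 35428.6 mm.
Scan time per layer: 35428.6 / 1570 → 22.566 s.
Time per layer = 22.566 + 6.31 = 28.876 s.
Total: 3600 × 28.876 s = 103953.6 s → 28.88 hours.

28.88 hours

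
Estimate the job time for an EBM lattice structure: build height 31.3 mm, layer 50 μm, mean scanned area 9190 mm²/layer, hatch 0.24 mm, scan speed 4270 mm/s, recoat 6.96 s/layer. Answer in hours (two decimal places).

2.77 hours

Number of layers: 31.3 / 0.05 → 626 (rounded up).
Scan path per layer = 9190 / 0.24 = 38291.7 mm.
Beam time per layer = 38291.7 / 4270 = 8.9676 s.
Layer cycle: 8.9676 + 6.96 → 15.9276 s.
626 layers × 15.9276 s/layer = 9970.6776 s, i.e. 2.77 hours.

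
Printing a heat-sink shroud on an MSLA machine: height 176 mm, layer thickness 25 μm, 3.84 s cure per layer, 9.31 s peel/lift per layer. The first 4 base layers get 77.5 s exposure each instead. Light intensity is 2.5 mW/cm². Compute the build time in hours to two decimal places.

25.80 hours

Number of layers: 176 / 0.025 → 7040 (rounded up).
Bottom layers = 4 × (77.5 + 9.31), so 347.24 s.
Normal layers: 7036 × (3.84 + 9.31) → 92523.4 s.
Total = 347.24 + 92523.4 = 92870.64 s = 25.80 hours.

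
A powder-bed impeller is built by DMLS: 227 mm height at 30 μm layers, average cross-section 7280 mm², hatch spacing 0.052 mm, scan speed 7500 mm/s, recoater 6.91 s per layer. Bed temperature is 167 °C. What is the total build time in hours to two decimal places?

53.76 hours

Layers = ⌈227/0.03⌉ = 7567.
Hatch length per layer: 7280 / 0.052 → 140000 mm.
Scan time per layer: 140000 / 7500 → 18.6667 s.
Layer cycle = 18.6667 + 6.91, so 25.5767 s.
Total: 7567 × 25.5767 s = 193538.8889 s → 53.76 hours.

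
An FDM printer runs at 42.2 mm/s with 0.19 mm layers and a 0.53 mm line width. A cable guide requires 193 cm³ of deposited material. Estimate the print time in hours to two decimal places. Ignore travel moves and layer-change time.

12.62 hours

Line area = 0.19 × 0.53 = 0.1007 mm².
Total extruded path = 193000/0.1007 = 1916583.9 mm.
Print-move time = 1916583.9 / 42.2, so 45416.7 s.
45416.7 s = 12.62 hours.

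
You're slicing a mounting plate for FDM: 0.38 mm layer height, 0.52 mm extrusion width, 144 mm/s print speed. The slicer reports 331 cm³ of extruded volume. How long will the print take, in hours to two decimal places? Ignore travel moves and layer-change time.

Line area: 0.38 × 0.52 → 0.1976 mm².
Total extruded path = 331000/0.1976 = 1675101.2 mm.
Time extruding = 1675101.2 / 144 = 11632.6 s.
Converting: 11632.6 s = 3.23 hours.

3.23 hours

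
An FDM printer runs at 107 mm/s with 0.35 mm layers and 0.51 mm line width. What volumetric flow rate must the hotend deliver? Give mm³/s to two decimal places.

Extrusion cross-section = 0.35 × 0.51 = 0.1785 mm².
Q = v·A = 107 × 0.1785 = 19.10 mm³/s.

19.10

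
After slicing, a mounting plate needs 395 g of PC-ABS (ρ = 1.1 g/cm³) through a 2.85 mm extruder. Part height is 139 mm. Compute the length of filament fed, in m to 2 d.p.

56.29 m

Extruded volume: 395/1.1 = 359.0909 cm³ (359090.9 mm³).
Cross-section of 2.85 mm filament: π·(2.85/2)² = 6.3794 mm².
Length = 359090.9 / 6.3794 = 56289.13 mm = 56.29 m.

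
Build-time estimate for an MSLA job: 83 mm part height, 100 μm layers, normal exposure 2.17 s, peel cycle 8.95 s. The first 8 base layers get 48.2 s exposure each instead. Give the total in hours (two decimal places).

Layers = ⌈83/0.1⌉ = 830.
Base layers = 8 × (48.2 + 8.95) = 457.2 s.
Regular layers: 822 × (2.17 + 8.95) → 9140.64 s.
Sum: 457.2 + 9140.64 = 9597.84 s → 2.67 hours.

2.67 hours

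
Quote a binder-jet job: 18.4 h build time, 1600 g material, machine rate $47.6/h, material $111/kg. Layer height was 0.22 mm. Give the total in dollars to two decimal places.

Machine-time cost: 47.6 × 18.4 → $875.84.
Material charge = 111 × 1600/1000 = $177.60.
Job cost: 875.84 + 177.60 = $1053.44.

$1053.44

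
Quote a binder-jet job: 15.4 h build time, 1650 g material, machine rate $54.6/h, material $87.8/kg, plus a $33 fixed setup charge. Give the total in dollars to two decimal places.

Machine-time cost: 54.6 × 15.4 → $840.84.
Feedstock cost = 87.8 × 1650/1000 = $144.87.
Total = 840.84 + 144.87 + 33 = $1018.71.

$1018.71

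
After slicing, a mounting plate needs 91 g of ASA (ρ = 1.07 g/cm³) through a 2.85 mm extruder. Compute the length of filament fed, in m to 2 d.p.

13.33 m

Extruded volume: 91/1.07 = 85.0467 cm³ (85046.7 mm³).
A = π r² = π × 1.425² = 6.3794 mm².
Length = 85046.7 / 6.3794 = 13331.46 mm = 13.33 m.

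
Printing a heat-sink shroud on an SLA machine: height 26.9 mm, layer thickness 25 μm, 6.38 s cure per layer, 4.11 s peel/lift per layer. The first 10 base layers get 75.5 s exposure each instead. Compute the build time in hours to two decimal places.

Layer count = ceil(26.9 / 0.025) = 1076.
Burn-in layers: 10 × (75.5 + 4.11) → 796.1 s.
Regular layers = 1066 × (6.38 + 4.11) = 11182.34 s.
Total = 796.1 + 11182.34 = 11978.44 s = 3.33 hours.

3.33 hours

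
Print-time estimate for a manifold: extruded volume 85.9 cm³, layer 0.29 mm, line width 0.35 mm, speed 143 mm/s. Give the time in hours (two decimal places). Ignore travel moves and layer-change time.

1.64 hours

Bead cross-section = 0.29 × 0.35, so 0.1015 mm².
Toolpath length = 85.9 cm³ / 0.1015 mm² = 85900 / 0.1015 = 846305.4 mm.
Extrusion time: 846305.4 / 143 → 5918.2 s.
In the requested units: 5918.2 s = 1.64 hours.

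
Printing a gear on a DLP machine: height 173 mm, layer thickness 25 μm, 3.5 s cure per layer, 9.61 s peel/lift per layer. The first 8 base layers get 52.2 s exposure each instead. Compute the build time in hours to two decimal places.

Layers = ⌈173/0.025⌉ = 6920.
Bottom layers = 8 × (52.2 + 9.61) = 494.48 s.
Normal layers: 6912 × (3.5 + 9.61) → 90616.32 s.
Total = 494.48 + 90616.32 = 91110.8 s = 25.31 hours.

25.31 hours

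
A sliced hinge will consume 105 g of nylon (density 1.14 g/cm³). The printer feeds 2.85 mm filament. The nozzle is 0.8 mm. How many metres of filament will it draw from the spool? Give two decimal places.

Volume = 105 g / 1.14 g·cm⁻³ = 92.1053 cm³ = 92105.3 mm³.
Filament cross-section = π × (2.85/2)² = 6.3794 mm².
Length = 92105.3 / 6.3794 = 14437.93 mm = 14.44 m.

14.44 m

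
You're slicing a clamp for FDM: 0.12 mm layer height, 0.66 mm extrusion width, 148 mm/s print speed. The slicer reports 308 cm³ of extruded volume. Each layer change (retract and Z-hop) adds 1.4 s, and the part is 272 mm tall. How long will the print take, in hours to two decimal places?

8.18 hours

Line area = 0.12 × 0.66, so 0.0792 mm².
Toolpath length = 308 cm³ / 0.0792 mm² = 308000 / 0.0792 = 3888888.9 mm.
Time extruding = 3888888.9 / 148, so 26276.3 s.
Layers = ⌈272/0.12⌉ = 2267.
Layer-change overhead = 2267 × 1.4 = 3173.8 s.
Total = 26276.3 + 3173.8 = 29450.1 s = 8.18 hours.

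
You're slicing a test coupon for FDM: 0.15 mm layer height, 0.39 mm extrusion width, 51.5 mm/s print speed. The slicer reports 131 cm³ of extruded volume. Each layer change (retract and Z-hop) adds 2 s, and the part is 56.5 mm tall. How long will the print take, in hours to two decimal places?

12.29 hours

Bead cross-section = 0.15 × 0.39 = 0.0585 mm².
Path length: 131000 mm³ / 0.0585 mm² → 2239316.2 mm.
Time extruding: 2239316.2 / 51.5 → 43481.9 s.
Number of layers: 56.5 / 0.15 → 377 (rounded up).
Z-hop total: 377 × 2 → 754 s.
Total = 43481.9 + 754 = 44235.9 s = 12.29 hours.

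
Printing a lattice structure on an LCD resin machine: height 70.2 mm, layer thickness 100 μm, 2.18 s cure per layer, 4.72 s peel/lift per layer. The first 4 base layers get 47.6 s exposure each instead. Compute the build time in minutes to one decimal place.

Layer count = ceil(70.2 / 0.1) = 702.
Base layers = 4 × (47.6 + 4.72) = 209.28 s.
Remaining layers = 698 × (2.18 + 4.72), so 4816.2 s.
Sum: 209.28 + 4816.2 = 5025.48 s → 83.8 minutes.

83.8 minutes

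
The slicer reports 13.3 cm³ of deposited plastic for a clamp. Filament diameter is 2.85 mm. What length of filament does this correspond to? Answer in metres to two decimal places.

2.08 m

A = π r² = π × 1.425² = 6.3794 mm².
L = 13300 mm³ / 6.3794 mm² = 2084.84 mm, i.e. 2.08 m.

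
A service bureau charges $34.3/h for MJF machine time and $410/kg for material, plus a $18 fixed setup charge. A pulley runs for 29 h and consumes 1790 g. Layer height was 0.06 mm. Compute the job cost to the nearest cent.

$1746.60

Machine-time cost = 34.3 × 29 = $994.70.
Feedstock cost = 410 × 1790/1000, so $733.90.
Total = 994.70 + 733.90 + 18 = $1746.60.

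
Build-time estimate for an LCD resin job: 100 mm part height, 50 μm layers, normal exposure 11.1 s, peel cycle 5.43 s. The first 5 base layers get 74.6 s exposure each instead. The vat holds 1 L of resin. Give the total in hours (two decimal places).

Layers = ⌈100/0.05⌉ = 2000.
Base layers = 5 × (74.6 + 5.43), so 400.15 s.
Remaining layers = 1995 × (11.1 + 5.43) = 32977.35 s.
Total = 400.15 + 32977.35 = 33377.5 s = 9.27 hours.

9.27 hours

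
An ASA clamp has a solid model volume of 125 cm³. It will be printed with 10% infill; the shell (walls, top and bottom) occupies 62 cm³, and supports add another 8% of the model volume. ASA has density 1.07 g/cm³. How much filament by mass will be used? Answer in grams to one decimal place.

83.8 g

Interior volume = 125 − 62, so 63 cm³.
Infill deposited: 0.10 × 63 → 6.3 cm³.
Support = 0.08 × 125, so 10 cm³.
Deposited volume = 62 + 6.3 + 10 = 78.3 cm³.
Mass: 78.3 × 1.07 → 83.781 g.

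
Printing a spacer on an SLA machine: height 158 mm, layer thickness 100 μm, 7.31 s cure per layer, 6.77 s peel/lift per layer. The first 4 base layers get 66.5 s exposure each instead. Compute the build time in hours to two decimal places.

6.25 hours

Layers = ⌈158/0.1⌉ = 1580.
Burn-in layers = 4 × (66.5 + 6.77) = 293.08 s.
Remaining layers = 1576 × (7.31 + 6.77), so 22190.08 s.
Sum: 293.08 + 22190.08 = 22483.16 s → 6.25 hours.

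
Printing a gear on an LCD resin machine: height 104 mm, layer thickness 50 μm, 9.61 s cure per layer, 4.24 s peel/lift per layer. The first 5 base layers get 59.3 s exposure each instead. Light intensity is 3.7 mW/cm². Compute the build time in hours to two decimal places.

Layer count = ceil(104 / 0.05) = 2080.
Bottom layers = 5 × (59.3 + 4.24), so 317.7 s.
Remaining layers: 2075 × (9.61 + 4.24) → 28738.75 s.
Sum: 317.7 + 28738.75 = 29056.45 s → 8.07 hours.

8.07 hours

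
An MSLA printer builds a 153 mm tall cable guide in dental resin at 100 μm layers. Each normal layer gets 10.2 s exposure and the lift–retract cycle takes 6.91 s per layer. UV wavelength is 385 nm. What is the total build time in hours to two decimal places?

Number of layers: 153 / 0.1 → 1530 (rounded up).
Each layer takes: 10.2 + 6.91 → 17.11 s.
Total = 1530 × 17.11 = 26178.3 s = 7.27 hours.

7.27 hours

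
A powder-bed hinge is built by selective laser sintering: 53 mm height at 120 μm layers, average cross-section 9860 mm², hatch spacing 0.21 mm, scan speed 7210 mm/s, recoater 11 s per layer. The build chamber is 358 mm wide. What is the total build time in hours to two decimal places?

2.15 hours

Layer count = ceil(53 / 0.12) = 442.
Hatch length per layer = 9860 / 0.21 = 46952.4 mm.
Laser time per layer: 46952.4 / 7210 → 6.5121 s.
Time per layer = 6.5121 + 11 = 17.5121 s.
Build time = 442 × 17.5121 = 7740.3482 s = 2.15 hours.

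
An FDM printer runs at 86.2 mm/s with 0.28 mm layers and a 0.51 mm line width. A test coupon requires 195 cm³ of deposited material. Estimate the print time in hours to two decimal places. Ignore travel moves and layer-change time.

Line area = 0.28 × 0.51, so 0.1428 mm².
Path length: 195000 mm³ / 0.1428 mm² → 1365546.2 mm.
Print-move time: 1365546.2 / 86.2 → 15841.6 s.
15841.6 s = 4.40 hours.

4.40 hours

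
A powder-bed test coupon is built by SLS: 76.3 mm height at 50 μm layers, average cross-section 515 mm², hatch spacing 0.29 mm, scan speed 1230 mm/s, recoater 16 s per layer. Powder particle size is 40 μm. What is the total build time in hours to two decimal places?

7.39 hours

Number of layers: 76.3 / 0.05 → 1526 (rounded up).
Per-layer scan distance = 515 / 0.29 = 1775.9 mm.
Laser time per layer: 1775.9 / 1230 → 1.4438 s.
Time per layer = 1.4438 + 16, so 17.4438 s.
Build time = 1526 × 17.4438 = 26619.2388 s = 7.39 hours.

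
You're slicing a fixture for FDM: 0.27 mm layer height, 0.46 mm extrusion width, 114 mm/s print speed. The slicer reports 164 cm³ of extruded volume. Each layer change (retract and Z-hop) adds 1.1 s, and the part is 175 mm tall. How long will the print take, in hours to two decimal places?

Bead cross-section = 0.27 × 0.46, so 0.1242 mm².
Toolpath length = 164 cm³ / 0.1242 mm² = 164000 / 0.1242 = 1320450.9 mm.
Extrusion time: 1320450.9 / 114 → 11582.9 s.
Layer count = ceil(175 / 0.27) = 649.
Layer-change overhead: 649 × 1.1 → 713.9 s.
Total = 11582.9 + 713.9 = 12296.8 s = 3.42 hours.

3.42 hours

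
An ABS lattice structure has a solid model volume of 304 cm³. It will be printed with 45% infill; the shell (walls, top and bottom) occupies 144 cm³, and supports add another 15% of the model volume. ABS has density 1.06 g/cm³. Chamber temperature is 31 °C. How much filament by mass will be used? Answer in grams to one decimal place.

277.3 g

Infill region = 304 − 144 = 160 cm³.
Deposited infill = 0.45 × 160, so 72 cm³.
Support: 0.15 × 304 → 45.6 cm³.
Deposited volume = 144 + 72 + 45.6, so 261.6 cm³.
Mass = 261.6 × 1.06 = 277.296 g.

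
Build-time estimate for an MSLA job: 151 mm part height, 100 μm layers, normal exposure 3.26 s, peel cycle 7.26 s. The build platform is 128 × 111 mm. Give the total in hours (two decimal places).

Layers = ⌈151/0.1⌉ = 1510.
Per-layer time: 3.26 + 7.26 → 10.52 s.
Total = 1510 × 10.52 = 15885.2 s = 4.41 hours.

4.41 hours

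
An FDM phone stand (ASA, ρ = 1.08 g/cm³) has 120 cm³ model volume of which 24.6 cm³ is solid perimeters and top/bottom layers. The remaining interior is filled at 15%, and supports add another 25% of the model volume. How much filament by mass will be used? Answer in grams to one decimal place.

74.4 g

Interior volume = 120 − 24.6, so 95.4 cm³.
Infill volume: 0.15 × 95.4 → 14.31 cm³.
Support = 0.25 × 120, so 30 cm³.
Deposited volume = 24.6 + 14.31 + 30 = 68.91 cm³.
Mass = 68.91 × 1.08 = 74.4228 g.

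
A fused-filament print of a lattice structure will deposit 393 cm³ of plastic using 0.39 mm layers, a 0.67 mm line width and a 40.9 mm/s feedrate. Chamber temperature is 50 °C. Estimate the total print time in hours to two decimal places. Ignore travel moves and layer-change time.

Line area = 0.39 × 0.67, so 0.2613 mm².
Toolpath length = 393 cm³ / 0.2613 mm² = 393000 / 0.2613 = 1504018.4 mm.
Extrusion time: 1504018.4 / 40.9 → 36773.1 s.
36773.1 s = 10.21 hours.

10.21 hours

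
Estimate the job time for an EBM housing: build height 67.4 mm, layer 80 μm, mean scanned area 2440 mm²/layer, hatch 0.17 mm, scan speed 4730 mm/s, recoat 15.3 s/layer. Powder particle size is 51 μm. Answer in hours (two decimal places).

4.29 hours

Layer count = ceil(67.4 / 0.08) = 843.
Hatch length per layer = 2440 / 0.17 = 14352.9 mm.
Beam time per layer: 14352.9 / 4730 → 3.0344 s.
Time per layer: 3.0344 + 15.3 → 18.3344 s.
843 layers × 18.3344 s/layer = 15455.8992 s, i.e. 4.29 hours.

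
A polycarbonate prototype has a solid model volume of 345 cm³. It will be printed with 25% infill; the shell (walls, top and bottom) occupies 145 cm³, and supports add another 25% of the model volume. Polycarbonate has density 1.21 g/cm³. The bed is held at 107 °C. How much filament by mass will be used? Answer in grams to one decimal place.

340.3 g

Infill region: 345 − 145 → 200 cm³.
Infill volume = 0.25 × 200 = 50 cm³.
Support: 0.25 × 345 → 86.25 cm³.
Total printed volume = 145 + 50 + 86.25, so 281.25 cm³.
Mass = 281.25 × 1.21 = 340.3125 g.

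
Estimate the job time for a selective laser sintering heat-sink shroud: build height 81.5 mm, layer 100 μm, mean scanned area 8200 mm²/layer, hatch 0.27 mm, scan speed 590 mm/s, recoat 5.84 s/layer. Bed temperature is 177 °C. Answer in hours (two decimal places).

12.98 hours

Layers = ⌈81.5/0.1⌉ = 815.
Hatch length per layer: 8200 / 0.27 → 30370.4 mm.
Scan time per layer = 30370.4 / 590 = 51.4753 s.
Time per layer = 51.4753 + 5.84 = 57.3153 s.
Build time = 815 × 57.3153 = 46711.9695 s = 12.98 hours.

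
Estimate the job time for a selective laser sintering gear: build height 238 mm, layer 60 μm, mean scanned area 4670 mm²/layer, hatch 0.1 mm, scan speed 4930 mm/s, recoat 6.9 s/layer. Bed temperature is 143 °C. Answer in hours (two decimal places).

Number of layers: 238 / 0.06 → 3967 (rounded up).
Per-layer scan distance = 4670 / 0.1, so 46700 mm.
Laser time per layer = 46700 / 4930 = 9.4726 s.
Per-layer time = 9.4726 + 6.9, so 16.3726 s.
Total: 3967 × 16.3726 s = 64950.1042 s → 18.04 hours.

18.04 hours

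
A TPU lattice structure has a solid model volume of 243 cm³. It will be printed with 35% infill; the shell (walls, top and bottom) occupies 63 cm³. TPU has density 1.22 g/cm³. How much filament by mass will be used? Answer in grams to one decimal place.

153.7 g

Interior volume = 243 − 63 = 180 cm³.
Deposited infill = 0.35 × 180, so 63 cm³.
Total printed volume = 63 + 63 = 126 cm³.
Mass = 126 × 1.22 = 153.72 g.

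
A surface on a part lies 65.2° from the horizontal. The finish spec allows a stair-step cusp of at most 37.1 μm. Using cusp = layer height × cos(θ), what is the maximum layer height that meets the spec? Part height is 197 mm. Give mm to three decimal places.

Layer height = cusp / cos(65.2°) = 0.0371 / 0.4195 = 0.088 mm.

0.088 mm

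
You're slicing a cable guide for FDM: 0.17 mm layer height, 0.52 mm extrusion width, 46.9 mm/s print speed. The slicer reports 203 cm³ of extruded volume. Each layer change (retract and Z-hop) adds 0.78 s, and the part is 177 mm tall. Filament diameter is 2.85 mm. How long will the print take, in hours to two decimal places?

13.83 hours

Extrusion cross-section = 0.17 × 0.52 = 0.0884 mm².
Toolpath length = 203 cm³ / 0.0884 mm² = 203000 / 0.0884 = 2296380.1 mm.
Print-move time: 2296380.1 / 46.9 → 48963.3 s.
Layers = ⌈177/0.17⌉ = 1042.
Z-hop total = 1042 × 0.78 = 812.76 s.
Total = 48963.3 + 812.76 = 49776.06 s = 13.83 hours.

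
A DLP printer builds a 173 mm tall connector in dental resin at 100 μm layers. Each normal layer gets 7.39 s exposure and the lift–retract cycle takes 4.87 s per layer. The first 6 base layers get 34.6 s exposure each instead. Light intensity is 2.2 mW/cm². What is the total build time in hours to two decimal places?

Number of layers: 173 / 0.1 → 1730 (rounded up).
Burn-in layers = 6 × (34.6 + 4.87) = 236.82 s.
Normal layers: 1724 × (7.39 + 4.87) → 21136.24 s.
Sum: 236.82 + 21136.24 = 21373.06 s → 5.94 hours.

5.94 hours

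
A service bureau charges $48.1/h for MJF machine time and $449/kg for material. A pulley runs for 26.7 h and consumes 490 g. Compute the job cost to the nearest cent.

$1504.28

Machine cost: 48.1 × 26.7 → $1284.27.
Material cost = 449 × 490/1000 = $220.01.
Job cost: 1284.27 + 220.01 = $1504.28.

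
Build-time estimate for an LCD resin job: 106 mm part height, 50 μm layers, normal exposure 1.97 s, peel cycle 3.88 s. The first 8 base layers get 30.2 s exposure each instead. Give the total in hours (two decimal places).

Layers = ⌈106/0.05⌉ = 2120.
Burn-in layers: 8 × (30.2 + 3.88) → 272.64 s.
Normal layers: 2112 × (1.97 + 3.88) → 12355.2 s.
Sum: 272.64 + 12355.2 = 12627.84 s → 3.51 hours.

3.51 hours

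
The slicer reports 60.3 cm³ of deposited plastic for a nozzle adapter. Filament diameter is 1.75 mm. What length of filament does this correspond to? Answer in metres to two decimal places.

25.07 m

Cross-section of 1.75 mm filament: π·(1.75/2)² = 2.4053 mm².
L = 60300 mm³ / 2.4053 mm² = 25069.64 mm, i.e. 25.07 m.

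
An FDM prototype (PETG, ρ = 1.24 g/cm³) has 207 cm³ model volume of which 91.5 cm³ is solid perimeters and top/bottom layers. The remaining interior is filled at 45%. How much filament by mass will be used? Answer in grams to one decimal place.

177.9 g

Volume inside the shell = 207 − 91.5, so 115.5 cm³.
Infill deposited: 0.45 × 115.5 → 51.975 cm³.
Deposited volume = 91.5 + 51.975 = 143.475 cm³.
Mass = 143.475 × 1.24, so 177.909 g.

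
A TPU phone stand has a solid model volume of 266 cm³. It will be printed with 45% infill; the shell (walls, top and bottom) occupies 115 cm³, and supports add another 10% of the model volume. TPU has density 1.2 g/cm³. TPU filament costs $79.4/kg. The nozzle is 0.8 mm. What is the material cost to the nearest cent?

Infill region = 266 − 115, so 151 cm³.
Infill volume = 0.45 × 151, so 67.95 cm³.
Support = 0.10 × 266 = 26.6 cm³.
Total printed volume: 115 + 67.95 + 26.6 → 209.55 cm³.
Mass = 209.55 × 1.2, so 251.46 g.
Cost = 251.46 g / 1000 × $79.4/kg = $19.97.

$19.97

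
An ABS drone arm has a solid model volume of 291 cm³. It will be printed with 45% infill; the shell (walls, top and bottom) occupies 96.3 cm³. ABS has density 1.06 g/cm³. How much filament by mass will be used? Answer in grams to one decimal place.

194.9 g

Interior volume = 291 − 96.3, so 194.7 cm³.
Deposited infill = 0.45 × 194.7 = 87.615 cm³.
Deposited volume = 96.3 + 87.615 = 183.915 cm³.
Mass = 183.915 × 1.06, so 194.9499 g.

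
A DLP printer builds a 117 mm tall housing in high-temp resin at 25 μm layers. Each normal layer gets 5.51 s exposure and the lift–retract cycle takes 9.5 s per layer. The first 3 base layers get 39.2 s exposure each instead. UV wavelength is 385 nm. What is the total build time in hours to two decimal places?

Number of layers: 117 / 0.025 → 4680 (rounded up).
Burn-in layers = 3 × (39.2 + 9.5), so 146.1 s.
Normal layers = 4677 × (5.51 + 9.5), so 70201.77 s.
Sum: 146.1 + 70201.77 = 70347.87 s → 19.54 hours.

19.54 hours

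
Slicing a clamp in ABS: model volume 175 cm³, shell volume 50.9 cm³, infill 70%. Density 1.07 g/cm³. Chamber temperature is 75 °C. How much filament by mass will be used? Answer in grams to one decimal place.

147.4 g

Infill region: 175 − 50.9 → 124.1 cm³.
Infill deposited = 0.70 × 124.1 = 86.87 cm³.
Total printed volume = 50.9 + 86.87, so 137.77 cm³.
Mass: 137.77 × 1.07 → 147.4139 g.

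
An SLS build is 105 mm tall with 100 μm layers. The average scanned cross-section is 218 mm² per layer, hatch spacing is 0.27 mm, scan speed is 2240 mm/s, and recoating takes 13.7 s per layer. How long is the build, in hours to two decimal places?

Number of layers: 105 / 0.1 → 1050 (rounded up).
Per-layer scan distance = 218 / 0.27 = 807.4 mm.
Per-layer scan time: 807.4 / 2240 → 0.3604 s.
Time per layer = 0.3604 + 13.7 = 14.0604 s.
Build time = 1050 × 14.0604 = 14763.42 s = 4.10 hours.

4.10 hours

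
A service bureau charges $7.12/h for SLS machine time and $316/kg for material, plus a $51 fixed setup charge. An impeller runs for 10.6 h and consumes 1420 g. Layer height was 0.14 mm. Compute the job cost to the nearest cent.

$575.19

Machine cost = 7.12 × 10.6, so $75.472.
Feedstock cost = 316 × 1420/1000 = $448.72.
Total = 75.472 + 448.72 + 51 = 575.192 ≈ $575.19.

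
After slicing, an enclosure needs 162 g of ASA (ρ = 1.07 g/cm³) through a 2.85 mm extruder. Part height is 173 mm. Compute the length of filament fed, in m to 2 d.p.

23.73 m

Extruded volume: 162/1.07 = 151.4019 cm³ (151401.9 mm³).
Filament cross-section = π × (2.85/2)² = 6.3794 mm².
Length = 151401.9 / 6.3794 = 23732.94 mm = 23.73 m.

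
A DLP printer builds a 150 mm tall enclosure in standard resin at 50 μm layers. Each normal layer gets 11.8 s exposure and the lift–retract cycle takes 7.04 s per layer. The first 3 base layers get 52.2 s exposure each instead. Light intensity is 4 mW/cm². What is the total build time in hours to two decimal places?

Number of layers: 150 / 0.05 → 3000 (rounded up).
Burn-in layers = 3 × (52.2 + 7.04), so 177.72 s.
Regular layers: 2997 × (11.8 + 7.04) → 56463.48 s.
Sum: 177.72 + 56463.48 = 56641.2 s → 15.73 hours.

15.73 hours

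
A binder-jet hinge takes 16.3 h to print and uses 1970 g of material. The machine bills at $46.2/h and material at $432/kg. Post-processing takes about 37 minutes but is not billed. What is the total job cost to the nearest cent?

$1604.10

Machine cost = 46.2 × 16.3 = $753.06.
Material charge = 432 × 1970/1000, so $851.04.
Total = 753.06 + 851.04 = $1604.10.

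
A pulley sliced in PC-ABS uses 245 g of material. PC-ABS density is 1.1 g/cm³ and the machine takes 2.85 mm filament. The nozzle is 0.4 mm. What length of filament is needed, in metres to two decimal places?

Extruded volume: 245/1.1 = 222.7273 cm³ (222727.3 mm³).
A = π r² = π × 1.425² = 6.3794 mm².
Length = 222727.3 / 6.3794 = 34913.52 mm = 34.91 m.

34.91 m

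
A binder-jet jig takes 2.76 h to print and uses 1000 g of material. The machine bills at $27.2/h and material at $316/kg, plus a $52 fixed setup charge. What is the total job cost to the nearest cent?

Time charge = 27.2 × 2.76, so $75.072.
Feedstock cost = 316 × 1000/1000 = $316.00.
Total = 75.072 + 316.00 + 52 = 443.072 ≈ $443.07.

$443.07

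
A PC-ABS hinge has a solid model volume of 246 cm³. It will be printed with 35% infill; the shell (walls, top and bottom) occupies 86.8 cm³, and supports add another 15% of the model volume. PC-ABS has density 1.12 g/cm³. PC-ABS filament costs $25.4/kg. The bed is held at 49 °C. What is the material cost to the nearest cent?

Infill region: 246 − 86.8 → 159.2 cm³.
Deposited infill: 0.35 × 159.2 → 55.72 cm³.
Support = 0.15 × 246, so 36.9 cm³.
Total printed volume = 86.8 + 55.72 + 36.9, so 179.42 cm³.
Mass: 179.42 × 1.12 → 200.9504 g.
Cost = 200.9504 g / 1000 × $25.4/kg = $5.10.

$5.10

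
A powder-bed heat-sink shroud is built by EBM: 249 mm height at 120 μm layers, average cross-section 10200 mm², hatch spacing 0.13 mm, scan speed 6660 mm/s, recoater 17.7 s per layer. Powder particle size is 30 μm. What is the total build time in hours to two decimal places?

16.99 hours

Number of layers: 249 / 0.12 → 2075 (rounded up).
Hatch length per layer = 10200 / 0.13 = 78461.5 mm.
Per-layer scan time = 78461.5 / 6660 = 11.781 s.
Time per layer = 11.781 + 17.7 = 29.481 s.
Build time = 2075 × 29.481 = 61173.075 s = 16.99 hours.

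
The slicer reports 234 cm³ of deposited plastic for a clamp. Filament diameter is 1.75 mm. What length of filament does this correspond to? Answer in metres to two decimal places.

97.29 m

A = π r² = π × 0.875² = 2.4053 mm².
Length = 234 cm³ / 2.4053 mm² = 234000 / 2.4053 = 97285.16 mm = 97.29 m.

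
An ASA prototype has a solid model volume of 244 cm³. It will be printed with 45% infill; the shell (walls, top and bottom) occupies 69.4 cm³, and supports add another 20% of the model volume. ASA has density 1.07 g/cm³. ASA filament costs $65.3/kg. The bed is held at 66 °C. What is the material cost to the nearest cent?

$13.75

Infill region: 244 − 69.4 → 174.6 cm³.
Infill deposited: 0.45 × 174.6 → 78.57 cm³.
Support = 0.20 × 244, so 48.8 cm³.
Total printed volume = 69.4 + 78.57 + 48.8, so 196.77 cm³.
Mass: 196.77 × 1.07 → 210.5439 g.
At $65.3/kg: 210.5439/1000 × 65.3 = $13.75.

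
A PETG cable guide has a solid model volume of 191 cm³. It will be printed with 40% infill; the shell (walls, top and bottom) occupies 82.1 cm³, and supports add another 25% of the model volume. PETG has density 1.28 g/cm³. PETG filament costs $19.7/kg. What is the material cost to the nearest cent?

Volume inside the shell = 191 − 82.1, so 108.9 cm³.
Deposited infill = 0.40 × 108.9, so 43.56 cm³.
Support = 0.25 × 191, so 47.75 cm³.
Total extruded: 82.1 + 43.56 + 47.75 → 173.41 cm³.
Mass = 173.41 × 1.28, so 221.9648 g.
At $19.7/kg: 221.9648/1000 × 19.7 = $4.37.

$4.37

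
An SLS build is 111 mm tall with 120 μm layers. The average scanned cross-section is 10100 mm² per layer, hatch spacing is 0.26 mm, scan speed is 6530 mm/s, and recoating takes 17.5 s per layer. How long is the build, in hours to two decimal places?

Layer count = ceil(111 / 0.12) = 925.
Scan path per layer = 10100 / 0.26 = 38846.2 mm.
Laser time per layer = 38846.2 / 6530, so 5.9489 s.
Per-layer time: 5.9489 + 17.5 → 23.4489 s.
Build time = 925 × 23.4489 = 21690.2325 s = 6.03 hours.

6.03 hours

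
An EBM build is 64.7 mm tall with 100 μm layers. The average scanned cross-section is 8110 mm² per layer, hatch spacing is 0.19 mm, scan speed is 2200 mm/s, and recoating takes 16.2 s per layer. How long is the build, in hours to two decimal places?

Layer count = ceil(64.7 / 0.1) = 647.
Scan path per layer = 8110 / 0.19, so 42684.2 mm.
Per-layer scan time: 42684.2 / 2200 → 19.4019 s.
Per-layer time: 19.4019 + 16.2 → 35.6019 s.
647 layers × 35.6019 s/layer = 23034.4293 s, i.e. 6.40 hours.

6.40 hours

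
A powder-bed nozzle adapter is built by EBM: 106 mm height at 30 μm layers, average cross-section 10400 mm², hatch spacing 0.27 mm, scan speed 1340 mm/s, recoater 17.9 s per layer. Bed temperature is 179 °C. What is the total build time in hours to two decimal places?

Layer count = ceil(106 / 0.03) = 3534.
Scan path per layer = 10400 / 0.27 = 38518.5 mm.
Per-layer scan time: 38518.5 / 1340 → 28.7451 s.
Layer cycle: 28.7451 + 17.9 → 46.6451 s.
Build time = 3534 × 46.6451 = 164843.7834 s = 45.79 hours.

45.79 hours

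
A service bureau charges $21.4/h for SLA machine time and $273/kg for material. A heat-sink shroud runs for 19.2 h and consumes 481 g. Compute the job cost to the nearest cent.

Time charge = 21.4 × 19.2, so $410.88.
Material charge = 273 × 481/1000 = $131.313.
Total = 410.88 + 131.313 = 542.193 ≈ $542.19.

$542.19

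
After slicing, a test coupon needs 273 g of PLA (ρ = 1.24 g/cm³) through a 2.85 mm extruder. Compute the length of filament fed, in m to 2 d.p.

Volume = 273 g / 1.24 g·cm⁻³ = 220.1613 cm³ = 220161.3 mm³.
A = π r² = π × 1.425² = 6.3794 mm².
Length = 220161.3 / 6.3794 = 34511.29 mm = 34.51 m.

34.51 m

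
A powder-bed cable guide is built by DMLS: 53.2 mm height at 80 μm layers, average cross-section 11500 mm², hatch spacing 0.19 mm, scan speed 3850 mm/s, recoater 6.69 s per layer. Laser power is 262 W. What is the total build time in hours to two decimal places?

4.14 hours

Number of layers: 53.2 / 0.08 → 665 (rounded up).
Hatch length per layer = 11500 / 0.19 = 60526.3 mm.
Per-layer scan time = 60526.3 / 3850, so 15.7211 s.
Time per layer = 15.7211 + 6.69, so 22.4111 s.
665 layers × 22.4111 s/layer = 14903.3815 s, i.e. 4.14 hours.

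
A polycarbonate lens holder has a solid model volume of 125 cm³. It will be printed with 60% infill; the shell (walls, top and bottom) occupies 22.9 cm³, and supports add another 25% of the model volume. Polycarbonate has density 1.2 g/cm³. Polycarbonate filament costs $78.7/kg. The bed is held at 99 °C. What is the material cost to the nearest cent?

Interior volume = 125 − 22.9, so 102.1 cm³.
Deposited infill: 0.60 × 102.1 → 61.26 cm³.
Support: 0.25 × 125 → 31.25 cm³.
Total extruded: 22.9 + 61.26 + 31.25 → 115.41 cm³.
Mass = 115.41 × 1.2, so 138.492 g.
Cost = 138.492 g / 1000 × $78.7/kg = $10.90.

$10.90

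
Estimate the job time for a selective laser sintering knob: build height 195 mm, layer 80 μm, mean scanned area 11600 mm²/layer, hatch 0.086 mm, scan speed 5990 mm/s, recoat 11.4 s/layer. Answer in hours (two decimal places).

Layer count = ceil(195 / 0.08) = 2438.
Hatch length per layer = 11600 / 0.086 = 134883.7 mm.
Laser time per layer = 134883.7 / 5990, so 22.5181 s.
Layer cycle: 22.5181 + 11.4 → 33.9181 s.
Total: 2438 × 33.9181 s = 82692.3278 s → 22.97 hours.

22.97 hours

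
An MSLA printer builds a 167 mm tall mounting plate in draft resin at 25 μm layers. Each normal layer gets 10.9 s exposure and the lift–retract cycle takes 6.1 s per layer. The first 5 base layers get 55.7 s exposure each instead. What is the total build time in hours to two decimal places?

Layers = ⌈167/0.025⌉ = 6680.
Burn-in layers: 5 × (55.7 + 6.1) → 309 s.
Normal layers: 6675 × (10.9 + 6.1) → 113475 s.
Total = 309 + 113475 = 113784 s = 31.61 hours.

31.61 hours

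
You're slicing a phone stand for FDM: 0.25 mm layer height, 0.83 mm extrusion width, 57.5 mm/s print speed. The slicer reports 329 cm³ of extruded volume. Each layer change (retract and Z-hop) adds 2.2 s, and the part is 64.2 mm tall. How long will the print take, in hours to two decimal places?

7.82 hours

Line area: 0.25 × 0.83 → 0.2075 mm².
Total extruded path = 329000/0.2075 = 1585542.2 mm.
Extrusion time = 1585542.2 / 57.5, so 27574.6 s.
Number of layers: 64.2 / 0.25 → 257 (rounded up).
Non-print overhead = 257 × 2.2 = 565.4 s.
Altogether 27574.6 + 565.4 = 28140 s, i.e. 7.82 hours.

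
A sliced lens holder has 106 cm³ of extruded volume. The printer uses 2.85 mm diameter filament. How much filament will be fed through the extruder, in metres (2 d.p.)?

Filament cross-section = π × (2.85/2)² = 6.3794 mm².
L = 106000 mm³ / 6.3794 mm² = 16615.98 mm, i.e. 16.62 m.

16.62 m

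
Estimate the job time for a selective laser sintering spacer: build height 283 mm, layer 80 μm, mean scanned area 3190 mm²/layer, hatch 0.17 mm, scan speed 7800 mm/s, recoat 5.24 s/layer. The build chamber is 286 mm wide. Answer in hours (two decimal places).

7.51 hours

Number of layers: 283 / 0.08 → 3538 (rounded up).
Per-layer scan distance = 3190 / 0.17 = 18764.7 mm.
Per-layer scan time: 18764.7 / 7800 → 2.4057 s.
Layer cycle: 2.4057 + 5.24 → 7.6457 s.
Build time = 3538 × 7.6457 = 27050.4866 s = 7.51 hours.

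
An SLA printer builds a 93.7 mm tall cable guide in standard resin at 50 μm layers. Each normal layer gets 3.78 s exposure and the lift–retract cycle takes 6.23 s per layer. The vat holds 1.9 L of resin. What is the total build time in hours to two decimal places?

5.21 hours

Layer count = ceil(93.7 / 0.05) = 1874.
Cycle time: 3.78 + 6.23 → 10.01 s.
Build time: 1874 × 10.01 s = 18758.74 s, i.e. 5.21 hours.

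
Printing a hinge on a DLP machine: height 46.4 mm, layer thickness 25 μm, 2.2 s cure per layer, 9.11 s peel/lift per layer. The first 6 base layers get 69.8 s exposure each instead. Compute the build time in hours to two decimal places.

Layer count = ceil(46.4 / 0.025) = 1856.
Bottom layers = 6 × (69.8 + 9.11) = 473.46 s.
Regular layers = 1850 × (2.2 + 9.11) = 20923.5 s.
Total = 473.46 + 20923.5 = 21396.96 s = 5.94 hours.

5.94 hours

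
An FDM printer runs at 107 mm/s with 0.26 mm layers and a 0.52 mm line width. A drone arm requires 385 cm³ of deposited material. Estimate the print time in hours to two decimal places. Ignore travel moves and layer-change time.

Extrusion cross-section = 0.26 × 0.52 = 0.1352 mm².
Toolpath length = 385 cm³ / 0.1352 mm² = 385000 / 0.1352 = 2847633.1 mm.
Time extruding = 2847633.1 / 107, so 26613.4 s.
26613.4 s = 7.39 hours.

7.39 hours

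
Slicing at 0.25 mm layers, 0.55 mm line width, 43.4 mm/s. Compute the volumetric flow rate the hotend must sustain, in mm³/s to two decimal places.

5.97

Extrusion cross-section = 0.25 × 0.55 = 0.1375 mm².
Volumetric flow = 43.4 × 0.1375 = 5.97 mm³/s.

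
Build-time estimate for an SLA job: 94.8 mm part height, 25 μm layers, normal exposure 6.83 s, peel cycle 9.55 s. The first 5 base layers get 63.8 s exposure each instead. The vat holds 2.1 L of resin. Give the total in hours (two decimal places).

17.33 hours

Number of layers: 94.8 / 0.025 → 3792 (rounded up).
Burn-in layers = 5 × (63.8 + 9.55) = 366.75 s.
Remaining layers = 3787 × (6.83 + 9.55) = 62031.06 s.
Total = 366.75 + 62031.06 = 62397.81 s = 17.33 hours.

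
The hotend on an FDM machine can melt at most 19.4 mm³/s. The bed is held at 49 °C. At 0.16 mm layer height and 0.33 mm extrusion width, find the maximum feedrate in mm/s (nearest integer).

Extrusion cross-section: 0.16 × 0.33 → 0.0528 mm².
v_max = Q/A = 19.4/0.0528 = 367.42 mm/s → 367 mm/s.

367 mm/s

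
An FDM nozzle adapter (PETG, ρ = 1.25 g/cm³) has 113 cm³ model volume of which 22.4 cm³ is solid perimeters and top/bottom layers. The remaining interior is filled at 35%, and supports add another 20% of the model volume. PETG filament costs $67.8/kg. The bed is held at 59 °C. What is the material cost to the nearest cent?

Volume inside the shell: 113 − 22.4 → 90.6 cm³.
Infill volume: 0.35 × 90.6 → 31.71 cm³.
Support = 0.20 × 113 = 22.6 cm³.
Deposited volume: 22.4 + 31.71 + 22.6 → 76.71 cm³.
Mass = 76.71 × 1.25, so 95.8875 g.
Cost = 95.8875 g / 1000 × $67.8/kg = $6.50.

$6.50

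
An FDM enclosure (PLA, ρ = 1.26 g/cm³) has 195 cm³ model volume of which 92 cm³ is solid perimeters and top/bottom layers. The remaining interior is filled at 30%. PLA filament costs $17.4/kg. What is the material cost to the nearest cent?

Volume inside the shell: 195 − 92 → 103 cm³.
Infill deposited = 0.30 × 103 = 30.9 cm³.
Total printed volume: 92 + 30.9 → 122.9 cm³.
Mass = 122.9 × 1.26 = 154.854 g.
Cost = 154.854 g / 1000 × $17.4/kg = $2.69.

$2.69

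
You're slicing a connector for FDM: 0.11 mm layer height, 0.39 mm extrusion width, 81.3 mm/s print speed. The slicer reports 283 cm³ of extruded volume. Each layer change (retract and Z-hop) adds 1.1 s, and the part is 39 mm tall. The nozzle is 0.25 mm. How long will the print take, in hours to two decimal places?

22.65 hours

Line area = 0.11 × 0.39 = 0.0429 mm².
Total extruded path = 283000/0.0429 = 6596736.6 mm.
Print-move time: 6596736.6 / 81.3 → 81140.7 s.
Number of layers: 39 / 0.11 → 355 (rounded up).
Non-print overhead: 355 × 1.1 → 390.5 s.
Altogether 81140.7 + 390.5 = 81531.2 s, i.e. 22.65 hours.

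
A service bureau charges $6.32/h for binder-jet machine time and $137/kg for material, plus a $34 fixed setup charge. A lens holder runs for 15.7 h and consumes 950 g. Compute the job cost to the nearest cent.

$263.37

Machine cost = 6.32 × 15.7 = $99.224.
Feedstock cost = 137 × 950/1000 = $130.15.
Adding setup: 99.224 + 130.15 + 34 → 263.374 ≈ $263.37.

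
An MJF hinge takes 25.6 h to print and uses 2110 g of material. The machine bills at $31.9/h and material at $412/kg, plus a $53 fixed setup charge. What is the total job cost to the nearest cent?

$1738.96

Machine cost: 31.9 × 25.6 → $816.64.
Material charge = 412 × 2110/1000, so $869.32.
Adding setup: 816.64 + 869.32 + 53 → $1738.96.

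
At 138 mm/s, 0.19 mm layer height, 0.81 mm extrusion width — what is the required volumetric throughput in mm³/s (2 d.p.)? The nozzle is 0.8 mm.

21.24

Extrusion cross-section: 0.19 × 0.81 → 0.1539 mm².
Q = v·A = 138 × 0.1539 = 21.24 mm³/s.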